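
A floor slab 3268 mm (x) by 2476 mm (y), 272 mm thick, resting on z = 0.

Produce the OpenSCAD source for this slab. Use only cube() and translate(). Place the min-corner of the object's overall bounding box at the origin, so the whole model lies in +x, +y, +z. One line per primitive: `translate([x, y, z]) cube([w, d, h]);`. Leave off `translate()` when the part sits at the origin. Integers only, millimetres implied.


cube([3268, 2476, 272]);


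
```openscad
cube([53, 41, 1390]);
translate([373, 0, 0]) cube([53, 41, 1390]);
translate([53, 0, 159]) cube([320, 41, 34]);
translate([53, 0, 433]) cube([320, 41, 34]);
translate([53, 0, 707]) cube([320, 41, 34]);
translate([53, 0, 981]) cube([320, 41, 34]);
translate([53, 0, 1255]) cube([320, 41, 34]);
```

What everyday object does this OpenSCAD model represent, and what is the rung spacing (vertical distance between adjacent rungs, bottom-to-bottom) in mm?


A ladder. The rung spacing is 274 mm.

Two tall 53×41 posts with 5 short bars between them — a ladder. Adjacent rungs sit at z = 159 and z = 433, so the spacing is 433 − 159 = 274 mm.


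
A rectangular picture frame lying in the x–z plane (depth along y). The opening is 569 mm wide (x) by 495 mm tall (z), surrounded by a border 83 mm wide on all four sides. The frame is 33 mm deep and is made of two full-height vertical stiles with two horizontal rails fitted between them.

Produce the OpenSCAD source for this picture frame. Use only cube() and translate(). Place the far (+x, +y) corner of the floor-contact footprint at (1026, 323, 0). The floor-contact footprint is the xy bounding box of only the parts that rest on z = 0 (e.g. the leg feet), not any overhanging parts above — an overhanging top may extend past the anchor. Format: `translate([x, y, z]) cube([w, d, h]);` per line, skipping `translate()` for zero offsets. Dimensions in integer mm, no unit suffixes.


translate([291, 290, 0]) cube([83, 33, 661]);
translate([943, 290, 0]) cube([83, 33, 661]);
translate([374, 290, 0]) cube([569, 33, 83]);
translate([374, 290, 578]) cube([569, 33, 83]);


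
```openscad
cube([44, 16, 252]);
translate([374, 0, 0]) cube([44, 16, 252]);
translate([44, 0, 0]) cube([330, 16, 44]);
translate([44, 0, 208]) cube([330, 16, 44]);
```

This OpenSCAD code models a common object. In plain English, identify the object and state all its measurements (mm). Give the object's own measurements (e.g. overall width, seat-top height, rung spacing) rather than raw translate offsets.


A rectangular picture frame lying in the x–z plane (depth along y). The opening is 330 mm wide (x) by 164 mm tall (z), surrounded by a border 44 mm wide on all four sides. The frame is 16 mm deep and is made of two full-height vertical stiles with two horizontal rails fitted between them.


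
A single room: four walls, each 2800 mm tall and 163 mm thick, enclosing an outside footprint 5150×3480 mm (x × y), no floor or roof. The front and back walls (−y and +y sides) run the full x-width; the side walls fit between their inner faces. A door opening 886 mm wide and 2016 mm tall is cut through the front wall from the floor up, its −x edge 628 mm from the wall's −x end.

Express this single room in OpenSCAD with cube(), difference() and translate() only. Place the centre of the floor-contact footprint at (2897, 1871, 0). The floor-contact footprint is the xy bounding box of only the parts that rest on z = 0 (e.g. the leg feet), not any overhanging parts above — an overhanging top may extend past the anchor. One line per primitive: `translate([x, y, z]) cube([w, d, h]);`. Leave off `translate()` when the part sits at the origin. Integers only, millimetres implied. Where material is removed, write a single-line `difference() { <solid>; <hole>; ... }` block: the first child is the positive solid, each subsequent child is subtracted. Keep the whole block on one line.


difference() { translate([322, 131, 0]) cube([5150, 163, 2800]); translate([950, 131, 0]) cube([886, 163, 2016]); }
translate([322, 3448, 0]) cube([5150, 163, 2800]);
translate([322, 294, 0]) cube([163, 3154, 2800]);
translate([5309, 294, 0]) cube([163, 3154, 2800]);


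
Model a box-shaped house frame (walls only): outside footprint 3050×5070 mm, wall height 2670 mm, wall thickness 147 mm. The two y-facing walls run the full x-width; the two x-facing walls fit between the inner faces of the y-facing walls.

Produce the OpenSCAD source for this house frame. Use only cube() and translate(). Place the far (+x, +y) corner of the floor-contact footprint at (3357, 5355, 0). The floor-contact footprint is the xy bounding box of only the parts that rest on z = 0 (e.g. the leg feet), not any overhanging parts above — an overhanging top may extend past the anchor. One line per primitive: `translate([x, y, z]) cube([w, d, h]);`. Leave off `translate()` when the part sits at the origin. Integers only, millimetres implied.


translate([307, 285, 0]) cube([3050, 147, 2670]);
translate([307, 5208, 0]) cube([3050, 147, 2670]);
translate([307, 432, 0]) cube([147, 4776, 2670]);
translate([3210, 432, 0]) cube([147, 4776, 2670]);


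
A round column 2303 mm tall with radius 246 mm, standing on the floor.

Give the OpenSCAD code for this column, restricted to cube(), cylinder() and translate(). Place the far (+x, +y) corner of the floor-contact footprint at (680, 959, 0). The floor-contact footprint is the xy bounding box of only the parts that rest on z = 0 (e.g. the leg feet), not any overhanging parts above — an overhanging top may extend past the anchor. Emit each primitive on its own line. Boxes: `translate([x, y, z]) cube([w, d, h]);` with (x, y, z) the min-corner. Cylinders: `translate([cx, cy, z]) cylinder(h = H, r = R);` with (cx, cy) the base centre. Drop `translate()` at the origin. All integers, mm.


translate([434, 713, 0]) cylinder(h = 2303, r = 246);


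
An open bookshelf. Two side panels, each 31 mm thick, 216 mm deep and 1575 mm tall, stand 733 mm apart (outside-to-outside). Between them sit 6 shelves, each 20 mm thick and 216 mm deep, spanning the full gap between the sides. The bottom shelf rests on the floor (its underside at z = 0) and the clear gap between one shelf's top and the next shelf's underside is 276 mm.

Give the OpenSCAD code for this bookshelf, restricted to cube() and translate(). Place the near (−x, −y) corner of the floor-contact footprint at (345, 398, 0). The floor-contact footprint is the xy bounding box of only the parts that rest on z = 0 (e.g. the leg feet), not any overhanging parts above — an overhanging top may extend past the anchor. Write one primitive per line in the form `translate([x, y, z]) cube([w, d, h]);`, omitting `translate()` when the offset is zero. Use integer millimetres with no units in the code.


translate([345, 398, 0]) cube([31, 216, 1575]);
translate([1047, 398, 0]) cube([31, 216, 1575]);
translate([376, 398, 0]) cube([671, 216, 20]);
translate([376, 398, 296]) cube([671, 216, 20]);
translate([376, 398, 592]) cube([671, 216, 20]);
translate([376, 398, 888]) cube([671, 216, 20]);
translate([376, 398, 1184]) cube([671, 216, 20]);
translate([376, 398, 1480]) cube([671, 216, 20]);


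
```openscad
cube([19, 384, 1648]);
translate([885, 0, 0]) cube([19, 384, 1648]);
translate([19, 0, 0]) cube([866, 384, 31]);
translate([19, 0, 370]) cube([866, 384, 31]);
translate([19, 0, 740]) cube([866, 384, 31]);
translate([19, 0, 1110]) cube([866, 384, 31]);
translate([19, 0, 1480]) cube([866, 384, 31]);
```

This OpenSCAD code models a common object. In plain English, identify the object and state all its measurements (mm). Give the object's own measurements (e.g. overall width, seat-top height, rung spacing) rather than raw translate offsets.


An open bookshelf. Two side panels, each 19 mm thick, 384 mm deep and 1648 mm tall, stand 904 mm apart (outside-to-outside). Between them sit 5 shelves, each 31 mm thick and 384 mm deep, spanning the full gap between the sides. The bottom shelf rests on the floor (its underside at z = 0) and the clear gap between one shelf's top and the next shelf's underside is 339 mm.


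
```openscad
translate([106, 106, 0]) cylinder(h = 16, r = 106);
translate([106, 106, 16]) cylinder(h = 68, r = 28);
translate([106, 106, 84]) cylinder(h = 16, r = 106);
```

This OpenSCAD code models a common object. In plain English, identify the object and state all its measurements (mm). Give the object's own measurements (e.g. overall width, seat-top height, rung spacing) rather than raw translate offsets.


A spool: two coaxial disc flanges of radius 106 mm and thickness 16 mm, joined by a core cylinder of radius 28 mm and height 68 mm. The lower flange rests on z = 0 and the three cylinders share a vertical axis.


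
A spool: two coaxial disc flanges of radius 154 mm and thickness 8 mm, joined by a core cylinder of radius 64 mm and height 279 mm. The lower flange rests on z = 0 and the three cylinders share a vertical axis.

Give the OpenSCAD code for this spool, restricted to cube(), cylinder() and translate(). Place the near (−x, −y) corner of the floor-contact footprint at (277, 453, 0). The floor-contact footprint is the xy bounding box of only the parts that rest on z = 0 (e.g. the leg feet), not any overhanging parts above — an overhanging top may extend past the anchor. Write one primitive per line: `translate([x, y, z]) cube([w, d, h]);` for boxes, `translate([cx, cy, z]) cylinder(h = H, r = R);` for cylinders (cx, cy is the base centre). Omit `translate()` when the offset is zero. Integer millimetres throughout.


translate([431, 607, 0]) cylinder(h = 8, r = 154);
translate([431, 607, 8]) cylinder(h = 279, r = 64);
translate([431, 607, 287]) cylinder(h = 8, r = 154);


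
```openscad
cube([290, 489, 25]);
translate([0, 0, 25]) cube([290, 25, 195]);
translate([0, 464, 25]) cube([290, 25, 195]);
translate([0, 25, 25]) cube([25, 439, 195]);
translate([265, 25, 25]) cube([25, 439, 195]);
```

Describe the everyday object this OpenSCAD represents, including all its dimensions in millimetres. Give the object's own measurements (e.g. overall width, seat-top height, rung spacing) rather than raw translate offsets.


An open-topped rectangular box: outside dimensions 290×489×220 mm, with a uniform wall and base thickness of 25 mm. The base is a full 290×489 slab on the floor; four walls sit on top of the base. The front and back walls (the −y and +y sides) span the full width; the two side walls fit between them.


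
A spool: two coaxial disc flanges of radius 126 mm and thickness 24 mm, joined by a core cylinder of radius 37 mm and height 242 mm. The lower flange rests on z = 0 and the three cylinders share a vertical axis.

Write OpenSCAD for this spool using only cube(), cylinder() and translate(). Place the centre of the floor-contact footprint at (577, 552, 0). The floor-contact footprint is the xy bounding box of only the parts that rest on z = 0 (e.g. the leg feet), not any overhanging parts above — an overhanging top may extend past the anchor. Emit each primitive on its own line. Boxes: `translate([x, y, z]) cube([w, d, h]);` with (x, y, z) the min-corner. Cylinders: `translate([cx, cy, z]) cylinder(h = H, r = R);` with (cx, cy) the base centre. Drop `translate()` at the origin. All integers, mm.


translate([577, 552, 0]) cylinder(h = 24, r = 126);
translate([577, 552, 24]) cylinder(h = 242, r = 37);
translate([577, 552, 266]) cylinder(h = 24, r = 126);


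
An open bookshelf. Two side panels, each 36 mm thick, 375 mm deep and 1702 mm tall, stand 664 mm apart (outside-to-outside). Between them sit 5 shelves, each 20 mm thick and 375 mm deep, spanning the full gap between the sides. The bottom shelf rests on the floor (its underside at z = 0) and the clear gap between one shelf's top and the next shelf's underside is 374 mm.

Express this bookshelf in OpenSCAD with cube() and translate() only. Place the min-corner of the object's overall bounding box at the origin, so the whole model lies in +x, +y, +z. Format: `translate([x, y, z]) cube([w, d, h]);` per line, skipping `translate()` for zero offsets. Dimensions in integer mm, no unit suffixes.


cube([36, 375, 1702]);
translate([628, 0, 0]) cube([36, 375, 1702]);
translate([36, 0, 0]) cube([592, 375, 20]);
translate([36, 0, 394]) cube([592, 375, 20]);
translate([36, 0, 788]) cube([592, 375, 20]);
translate([36, 0, 1182]) cube([592, 375, 20]);
translate([36, 0, 1576]) cube([592, 375, 20]);


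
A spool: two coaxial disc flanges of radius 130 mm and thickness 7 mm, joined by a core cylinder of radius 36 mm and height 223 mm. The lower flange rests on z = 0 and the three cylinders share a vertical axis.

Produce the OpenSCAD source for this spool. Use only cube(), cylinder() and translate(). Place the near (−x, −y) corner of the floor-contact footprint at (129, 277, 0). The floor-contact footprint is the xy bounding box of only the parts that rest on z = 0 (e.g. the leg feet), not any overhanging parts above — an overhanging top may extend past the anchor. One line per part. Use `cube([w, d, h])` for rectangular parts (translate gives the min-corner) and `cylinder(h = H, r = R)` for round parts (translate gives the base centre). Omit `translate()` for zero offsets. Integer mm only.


translate([259, 407, 0]) cylinder(h = 7, r = 130);
translate([259, 407, 7]) cylinder(h = 223, r = 36);
translate([259, 407, 230]) cylinder(h = 7, r = 130);


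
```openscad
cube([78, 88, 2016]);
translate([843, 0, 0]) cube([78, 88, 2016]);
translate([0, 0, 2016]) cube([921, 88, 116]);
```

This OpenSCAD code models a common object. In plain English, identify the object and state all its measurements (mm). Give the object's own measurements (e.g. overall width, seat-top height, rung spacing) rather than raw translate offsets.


A door frame. The clear opening is 765 mm wide and 2016 mm high. Two 78 mm wide jambs, 88 mm deep, stand either side of the opening from the floor to the top of the opening. A 116 mm thick head sits across the top of both jambs, spanning the full outside width of the frame.


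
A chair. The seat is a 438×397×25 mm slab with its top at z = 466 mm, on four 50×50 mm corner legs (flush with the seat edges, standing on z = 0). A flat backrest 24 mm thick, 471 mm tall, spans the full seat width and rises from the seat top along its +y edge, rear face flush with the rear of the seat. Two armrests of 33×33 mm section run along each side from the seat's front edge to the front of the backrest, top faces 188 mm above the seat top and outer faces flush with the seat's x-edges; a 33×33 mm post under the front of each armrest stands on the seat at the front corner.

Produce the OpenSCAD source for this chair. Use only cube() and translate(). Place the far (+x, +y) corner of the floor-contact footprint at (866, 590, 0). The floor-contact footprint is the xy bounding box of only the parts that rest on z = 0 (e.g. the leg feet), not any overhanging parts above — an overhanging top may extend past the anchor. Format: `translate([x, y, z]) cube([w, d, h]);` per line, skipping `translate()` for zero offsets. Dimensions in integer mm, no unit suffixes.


translate([428, 193, 441]) cube([438, 397, 25]);
translate([428, 193, 0]) cube([50, 50, 441]);
translate([816, 193, 0]) cube([50, 50, 441]);
translate([428, 540, 0]) cube([50, 50, 441]);
translate([816, 540, 0]) cube([50, 50, 441]);
translate([428, 566, 466]) cube([438, 24, 471]);
translate([428, 193, 621]) cube([33, 373, 33]);
translate([833, 193, 621]) cube([33, 373, 33]);
translate([428, 193, 466]) cube([33, 33, 155]);
translate([833, 193, 466]) cube([33, 33, 155]);


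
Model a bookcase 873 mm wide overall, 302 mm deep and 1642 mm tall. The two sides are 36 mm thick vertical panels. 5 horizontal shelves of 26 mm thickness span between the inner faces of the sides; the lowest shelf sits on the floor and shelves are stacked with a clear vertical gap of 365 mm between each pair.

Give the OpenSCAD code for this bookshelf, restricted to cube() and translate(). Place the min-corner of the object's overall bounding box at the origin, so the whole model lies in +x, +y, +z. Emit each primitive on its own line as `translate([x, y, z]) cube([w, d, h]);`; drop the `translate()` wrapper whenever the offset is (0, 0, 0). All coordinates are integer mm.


cube([36, 302, 1642]);
translate([837, 0, 0]) cube([36, 302, 1642]);
translate([36, 0, 0]) cube([801, 302, 26]);
translate([36, 0, 391]) cube([801, 302, 26]);
translate([36, 0, 782]) cube([801, 302, 26]);
translate([36, 0, 1173]) cube([801, 302, 26]);
translate([36, 0, 1564]) cube([801, 302, 26]);


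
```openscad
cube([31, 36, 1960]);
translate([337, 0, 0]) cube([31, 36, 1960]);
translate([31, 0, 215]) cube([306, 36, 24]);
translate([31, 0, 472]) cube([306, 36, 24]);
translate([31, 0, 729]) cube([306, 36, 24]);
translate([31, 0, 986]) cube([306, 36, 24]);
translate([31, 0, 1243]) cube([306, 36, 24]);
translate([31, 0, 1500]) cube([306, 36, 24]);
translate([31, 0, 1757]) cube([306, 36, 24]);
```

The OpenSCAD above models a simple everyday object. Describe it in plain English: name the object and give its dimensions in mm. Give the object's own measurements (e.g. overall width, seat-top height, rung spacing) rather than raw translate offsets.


A straight ladder. Two 31×36 mm vertical rails, 1960 mm tall, stand 368 mm apart (outside-to-outside) with their front faces coplanar on the −y side. 7 rungs, each 36 mm deep and 24 mm tall, span between the inner faces of the rails, front faces flush with the rails. The lowest rung's underside is at z = 215 mm and rungs are spaced 257 mm apart (underside to underside).


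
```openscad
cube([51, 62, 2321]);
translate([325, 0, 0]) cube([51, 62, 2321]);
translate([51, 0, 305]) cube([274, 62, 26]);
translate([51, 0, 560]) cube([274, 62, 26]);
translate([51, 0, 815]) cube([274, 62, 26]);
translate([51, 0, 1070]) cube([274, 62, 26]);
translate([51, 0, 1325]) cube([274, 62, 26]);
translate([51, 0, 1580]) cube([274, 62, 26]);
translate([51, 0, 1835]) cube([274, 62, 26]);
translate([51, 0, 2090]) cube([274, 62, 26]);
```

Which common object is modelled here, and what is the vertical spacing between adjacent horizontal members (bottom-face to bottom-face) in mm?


A ladder. The rung spacing is 255 mm.

Two tall 51×62 posts with 8 short bars between them — a ladder. Adjacent rungs sit at z = 305 and z = 560, so the spacing is 560 − 305 = 255 mm.


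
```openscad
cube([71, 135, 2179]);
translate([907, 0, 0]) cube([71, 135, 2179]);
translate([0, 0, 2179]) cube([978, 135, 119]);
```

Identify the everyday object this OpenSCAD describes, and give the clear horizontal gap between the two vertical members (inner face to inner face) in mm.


A door frame. The clear opening width is 836 mm.

Two 2179 mm tall posts with a header on top — a door frame. The left jamb is 71 mm wide at x = 0; the right jamb starts at x = 907. The clear opening is 907 − 71 = 836 mm.


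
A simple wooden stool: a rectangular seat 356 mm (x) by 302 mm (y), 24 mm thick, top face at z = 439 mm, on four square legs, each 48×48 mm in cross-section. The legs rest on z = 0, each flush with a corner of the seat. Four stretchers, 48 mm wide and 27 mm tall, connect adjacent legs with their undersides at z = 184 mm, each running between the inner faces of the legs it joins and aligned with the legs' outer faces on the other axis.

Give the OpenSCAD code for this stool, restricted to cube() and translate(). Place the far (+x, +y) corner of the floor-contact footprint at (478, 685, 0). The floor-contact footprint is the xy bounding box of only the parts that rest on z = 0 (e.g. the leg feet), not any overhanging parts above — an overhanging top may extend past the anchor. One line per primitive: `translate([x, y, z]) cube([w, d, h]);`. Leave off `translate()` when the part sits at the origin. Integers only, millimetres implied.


translate([122, 383, 415]) cube([356, 302, 24]);
translate([122, 383, 0]) cube([48, 48, 415]);
translate([430, 383, 0]) cube([48, 48, 415]);
translate([122, 637, 0]) cube([48, 48, 415]);
translate([430, 637, 0]) cube([48, 48, 415]);
translate([170, 383, 184]) cube([260, 48, 27]);
translate([170, 637, 184]) cube([260, 48, 27]);
translate([122, 431, 184]) cube([48, 206, 27]);
translate([430, 431, 184]) cube([48, 206, 27]);


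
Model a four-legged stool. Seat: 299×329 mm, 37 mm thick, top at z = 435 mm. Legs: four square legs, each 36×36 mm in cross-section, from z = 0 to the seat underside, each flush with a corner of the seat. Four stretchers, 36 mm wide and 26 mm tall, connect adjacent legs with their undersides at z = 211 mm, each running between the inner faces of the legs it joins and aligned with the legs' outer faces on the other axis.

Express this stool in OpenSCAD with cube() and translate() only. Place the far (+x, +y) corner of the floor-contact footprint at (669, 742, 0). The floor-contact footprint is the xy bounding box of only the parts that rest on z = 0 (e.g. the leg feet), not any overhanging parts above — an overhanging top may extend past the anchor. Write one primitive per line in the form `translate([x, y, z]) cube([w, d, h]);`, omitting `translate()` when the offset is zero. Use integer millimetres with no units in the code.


// leg_h = 435 - 37 = 398
// stretcher span = 299 - 2*36 = 227
translate([370, 413, 398]) cube([299, 329, 37]);
translate([370, 413, 0]) cube([36, 36, 398]);
translate([633, 413, 0]) cube([36, 36, 398]);
translate([370, 706, 0]) cube([36, 36, 398]);
translate([633, 706, 0]) cube([36, 36, 398]);
translate([406, 413, 211]) cube([227, 36, 26]);
translate([406, 706, 211]) cube([227, 36, 26]);
translate([370, 449, 211]) cube([36, 257, 26]);
translate([633, 449, 211]) cube([36, 257, 26]);


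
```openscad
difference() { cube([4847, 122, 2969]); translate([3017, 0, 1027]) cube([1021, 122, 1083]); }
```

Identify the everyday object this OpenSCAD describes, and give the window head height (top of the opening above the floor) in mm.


A wall with a window opening. The window head height is 2110 mm.

A wall with a rectangular opening subtracted — a window. Sill at z = 1027, opening 1083 mm tall, so the head is at 1027 + 1083 = 2110 mm.


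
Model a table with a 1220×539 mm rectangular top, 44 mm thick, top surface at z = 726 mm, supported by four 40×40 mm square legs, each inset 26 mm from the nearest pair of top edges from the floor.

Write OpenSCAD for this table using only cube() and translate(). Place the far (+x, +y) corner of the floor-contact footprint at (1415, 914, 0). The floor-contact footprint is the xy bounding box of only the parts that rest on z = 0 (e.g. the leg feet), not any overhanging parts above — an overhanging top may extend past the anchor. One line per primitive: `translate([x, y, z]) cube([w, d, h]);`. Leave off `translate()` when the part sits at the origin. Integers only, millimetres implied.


translate([221, 401, 682]) cube([1220, 539, 44]);
translate([247, 427, 0]) cube([40, 40, 682]);
translate([1375, 427, 0]) cube([40, 40, 682]);
translate([247, 874, 0]) cube([40, 40, 682]);
translate([1375, 874, 0]) cube([40, 40, 682]);


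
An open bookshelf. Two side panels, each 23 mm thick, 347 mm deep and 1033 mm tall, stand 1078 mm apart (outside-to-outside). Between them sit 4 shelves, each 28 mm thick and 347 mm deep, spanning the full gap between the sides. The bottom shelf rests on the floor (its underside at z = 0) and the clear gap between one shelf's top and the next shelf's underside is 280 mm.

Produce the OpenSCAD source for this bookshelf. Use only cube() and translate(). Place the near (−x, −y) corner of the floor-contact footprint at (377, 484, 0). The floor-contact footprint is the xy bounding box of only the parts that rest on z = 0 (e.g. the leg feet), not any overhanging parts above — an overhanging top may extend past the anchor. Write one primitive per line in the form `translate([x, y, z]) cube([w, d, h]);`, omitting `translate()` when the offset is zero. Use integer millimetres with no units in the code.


translate([377, 484, 0]) cube([23, 347, 1033]);
translate([1432, 484, 0]) cube([23, 347, 1033]);
translate([400, 484, 0]) cube([1032, 347, 28]);
translate([400, 484, 308]) cube([1032, 347, 28]);
translate([400, 484, 616]) cube([1032, 347, 28]);
translate([400, 484, 924]) cube([1032, 347, 28]);


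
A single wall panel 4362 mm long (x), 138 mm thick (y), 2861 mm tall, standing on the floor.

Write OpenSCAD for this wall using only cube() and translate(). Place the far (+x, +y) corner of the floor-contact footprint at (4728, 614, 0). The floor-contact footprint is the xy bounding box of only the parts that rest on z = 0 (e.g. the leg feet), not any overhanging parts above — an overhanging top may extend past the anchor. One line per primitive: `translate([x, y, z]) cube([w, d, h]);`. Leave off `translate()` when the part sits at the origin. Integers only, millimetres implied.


translate([366, 476, 0]) cube([4362, 138, 2861]);


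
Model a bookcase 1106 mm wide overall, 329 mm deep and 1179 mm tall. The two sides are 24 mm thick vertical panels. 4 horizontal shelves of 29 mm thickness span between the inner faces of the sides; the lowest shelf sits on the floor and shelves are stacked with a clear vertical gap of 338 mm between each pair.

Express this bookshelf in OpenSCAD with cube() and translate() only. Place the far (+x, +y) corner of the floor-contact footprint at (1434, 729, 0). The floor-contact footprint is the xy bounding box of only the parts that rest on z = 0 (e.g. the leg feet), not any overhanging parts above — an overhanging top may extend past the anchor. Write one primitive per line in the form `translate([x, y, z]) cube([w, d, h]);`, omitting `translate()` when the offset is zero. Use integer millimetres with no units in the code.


translate([328, 400, 0]) cube([24, 329, 1179]);
translate([1410, 400, 0]) cube([24, 329, 1179]);
translate([352, 400, 0]) cube([1058, 329, 29]);
translate([352, 400, 367]) cube([1058, 329, 29]);
translate([352, 400, 734]) cube([1058, 329, 29]);
translate([352, 400, 1101]) cube([1058, 329, 29]);


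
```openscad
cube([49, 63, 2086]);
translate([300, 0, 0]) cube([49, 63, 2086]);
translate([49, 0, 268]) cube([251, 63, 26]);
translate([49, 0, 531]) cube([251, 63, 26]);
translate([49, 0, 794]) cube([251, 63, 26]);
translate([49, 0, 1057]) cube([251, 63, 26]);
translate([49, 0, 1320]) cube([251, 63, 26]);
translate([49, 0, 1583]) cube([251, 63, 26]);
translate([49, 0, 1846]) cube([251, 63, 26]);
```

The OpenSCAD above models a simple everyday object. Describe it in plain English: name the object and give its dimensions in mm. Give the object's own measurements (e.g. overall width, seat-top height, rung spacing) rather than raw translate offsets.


A straight ladder. Two 49×63 mm vertical rails, 2086 mm tall, stand 349 mm apart (outside-to-outside) with their front faces coplanar on the −y side. 7 rungs, each 63 mm deep and 26 mm tall, span between the inner faces of the rails, front faces flush with the rails. The lowest rung's underside is at z = 268 mm and rungs are spaced 263 mm apart (underside to underside).


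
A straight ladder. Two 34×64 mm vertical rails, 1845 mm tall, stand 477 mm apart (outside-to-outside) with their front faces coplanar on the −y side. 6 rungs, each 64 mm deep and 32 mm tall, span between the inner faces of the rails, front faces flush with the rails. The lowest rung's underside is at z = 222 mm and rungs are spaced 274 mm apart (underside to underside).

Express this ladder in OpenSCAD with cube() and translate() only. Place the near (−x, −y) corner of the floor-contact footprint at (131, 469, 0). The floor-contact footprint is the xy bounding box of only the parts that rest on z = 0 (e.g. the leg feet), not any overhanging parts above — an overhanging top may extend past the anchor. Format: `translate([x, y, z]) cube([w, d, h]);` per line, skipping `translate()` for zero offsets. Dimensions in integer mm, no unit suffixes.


translate([131, 469, 0]) cube([34, 64, 1845]);
translate([574, 469, 0]) cube([34, 64, 1845]);
translate([165, 469, 222]) cube([409, 64, 32]);
translate([165, 469, 496]) cube([409, 64, 32]);
translate([165, 469, 770]) cube([409, 64, 32]);
translate([165, 469, 1044]) cube([409, 64, 32]);
translate([165, 469, 1318]) cube([409, 64, 32]);
translate([165, 469, 1592]) cube([409, 64, 32]);


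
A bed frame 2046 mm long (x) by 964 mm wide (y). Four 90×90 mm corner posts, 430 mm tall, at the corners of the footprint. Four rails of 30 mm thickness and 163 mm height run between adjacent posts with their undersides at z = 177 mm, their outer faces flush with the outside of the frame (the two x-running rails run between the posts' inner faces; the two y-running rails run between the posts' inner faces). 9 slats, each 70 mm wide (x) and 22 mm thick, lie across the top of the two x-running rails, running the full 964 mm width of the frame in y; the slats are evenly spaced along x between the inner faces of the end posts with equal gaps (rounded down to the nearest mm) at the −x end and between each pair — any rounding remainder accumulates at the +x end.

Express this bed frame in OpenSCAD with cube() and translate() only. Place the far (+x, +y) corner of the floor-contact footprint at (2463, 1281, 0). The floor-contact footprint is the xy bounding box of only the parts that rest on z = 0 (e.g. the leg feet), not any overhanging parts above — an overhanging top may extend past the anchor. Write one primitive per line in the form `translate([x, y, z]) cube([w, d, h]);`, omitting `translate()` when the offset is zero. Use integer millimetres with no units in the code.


translate([417, 317, 0]) cube([90, 90, 430]);
translate([417, 1191, 0]) cube([90, 90, 430]);
translate([2373, 317, 0]) cube([90, 90, 430]);
translate([2373, 1191, 0]) cube([90, 90, 430]);
translate([507, 317, 177]) cube([1866, 30, 163]);
translate([507, 1251, 177]) cube([1866, 30, 163]);
translate([417, 407, 177]) cube([30, 784, 163]);
translate([2433, 407, 177]) cube([30, 784, 163]);
translate([630, 317, 340]) cube([70, 964, 22]);
translate([823, 317, 340]) cube([70, 964, 22]);
translate([1016, 317, 340]) cube([70, 964, 22]);
translate([1209, 317, 340]) cube([70, 964, 22]);
translate([1402, 317, 340]) cube([70, 964, 22]);
translate([1595, 317, 340]) cube([70, 964, 22]);
translate([1788, 317, 340]) cube([70, 964, 22]);
translate([1981, 317, 340]) cube([70, 964, 22]);
translate([2174, 317, 340]) cube([70, 964, 22]);


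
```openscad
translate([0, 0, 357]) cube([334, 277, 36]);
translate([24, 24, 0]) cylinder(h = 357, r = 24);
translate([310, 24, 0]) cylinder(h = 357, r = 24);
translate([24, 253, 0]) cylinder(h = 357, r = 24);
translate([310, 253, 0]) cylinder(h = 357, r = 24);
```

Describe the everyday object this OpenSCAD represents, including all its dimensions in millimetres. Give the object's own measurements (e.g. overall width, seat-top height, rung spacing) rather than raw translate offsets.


A four-legged stool. The seat is a 334×277×36 mm slab whose top surface is at z = 393 mm; four round legs, each 48 mm in diameter, run from the floor (z = 0) to the underside of the seat, each leg's axis is inset half a diameter from the nearest pair of seat edges (so the leg's bounding box is flush with the corner).


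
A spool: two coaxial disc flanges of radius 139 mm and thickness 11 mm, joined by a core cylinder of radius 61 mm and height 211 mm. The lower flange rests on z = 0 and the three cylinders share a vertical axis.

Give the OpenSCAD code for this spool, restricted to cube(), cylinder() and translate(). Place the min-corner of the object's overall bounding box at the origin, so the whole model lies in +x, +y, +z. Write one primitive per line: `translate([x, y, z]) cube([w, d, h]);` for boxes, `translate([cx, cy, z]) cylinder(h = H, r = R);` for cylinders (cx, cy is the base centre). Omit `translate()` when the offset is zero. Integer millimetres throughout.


translate([139, 139, 0]) cylinder(h = 11, r = 139);
translate([139, 139, 11]) cylinder(h = 211, r = 61);
translate([139, 139, 222]) cylinder(h = 11, r = 139);


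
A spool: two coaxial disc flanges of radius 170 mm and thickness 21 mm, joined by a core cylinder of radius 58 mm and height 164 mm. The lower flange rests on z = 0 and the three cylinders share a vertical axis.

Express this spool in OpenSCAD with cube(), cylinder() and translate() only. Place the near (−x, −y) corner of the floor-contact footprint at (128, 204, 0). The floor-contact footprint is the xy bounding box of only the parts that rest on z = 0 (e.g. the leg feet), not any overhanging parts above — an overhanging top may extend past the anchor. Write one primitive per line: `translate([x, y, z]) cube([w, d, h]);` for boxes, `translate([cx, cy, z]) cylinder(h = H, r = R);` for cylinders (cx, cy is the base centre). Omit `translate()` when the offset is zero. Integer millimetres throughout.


translate([298, 374, 0]) cylinder(h = 21, r = 170);
translate([298, 374, 21]) cylinder(h = 164, r = 58);
translate([298, 374, 185]) cylinder(h = 21, r = 170);


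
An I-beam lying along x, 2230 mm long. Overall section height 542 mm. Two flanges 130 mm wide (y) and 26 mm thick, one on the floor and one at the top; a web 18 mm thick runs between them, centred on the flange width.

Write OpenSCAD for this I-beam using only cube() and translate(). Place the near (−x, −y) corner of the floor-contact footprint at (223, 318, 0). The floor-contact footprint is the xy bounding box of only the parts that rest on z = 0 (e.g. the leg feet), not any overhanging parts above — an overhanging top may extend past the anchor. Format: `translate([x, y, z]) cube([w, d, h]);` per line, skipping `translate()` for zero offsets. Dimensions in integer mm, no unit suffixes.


translate([223, 318, 0]) cube([2230, 130, 26]);
translate([223, 374, 26]) cube([2230, 18, 490]);
translate([223, 318, 516]) cube([2230, 130, 26]);


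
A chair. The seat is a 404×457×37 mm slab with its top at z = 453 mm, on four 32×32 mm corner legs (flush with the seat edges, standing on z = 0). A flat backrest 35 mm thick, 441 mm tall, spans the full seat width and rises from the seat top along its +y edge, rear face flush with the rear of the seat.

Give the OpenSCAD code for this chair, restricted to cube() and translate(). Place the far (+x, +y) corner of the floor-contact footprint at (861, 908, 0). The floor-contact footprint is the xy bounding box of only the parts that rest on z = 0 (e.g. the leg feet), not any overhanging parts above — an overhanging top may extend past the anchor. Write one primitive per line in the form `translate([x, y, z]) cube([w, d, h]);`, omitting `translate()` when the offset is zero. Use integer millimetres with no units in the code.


translate([457, 451, 416]) cube([404, 457, 37]);
translate([457, 451, 0]) cube([32, 32, 416]);
translate([829, 451, 0]) cube([32, 32, 416]);
translate([457, 876, 0]) cube([32, 32, 416]);
translate([829, 876, 0]) cube([32, 32, 416]);
translate([457, 873, 453]) cube([404, 35, 441]);


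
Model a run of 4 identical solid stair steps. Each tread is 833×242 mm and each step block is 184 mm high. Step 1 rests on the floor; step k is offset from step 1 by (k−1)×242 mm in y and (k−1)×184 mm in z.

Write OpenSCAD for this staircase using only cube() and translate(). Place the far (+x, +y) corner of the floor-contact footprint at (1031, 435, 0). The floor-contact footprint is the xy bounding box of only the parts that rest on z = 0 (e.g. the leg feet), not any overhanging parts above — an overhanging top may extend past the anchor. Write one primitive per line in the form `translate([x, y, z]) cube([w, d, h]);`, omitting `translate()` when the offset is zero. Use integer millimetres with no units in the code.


translate([198, 193, 0]) cube([833, 242, 184]);
translate([198, 435, 184]) cube([833, 242, 184]);
translate([198, 677, 368]) cube([833, 242, 184]);
translate([198, 919, 552]) cube([833, 242, 184]);


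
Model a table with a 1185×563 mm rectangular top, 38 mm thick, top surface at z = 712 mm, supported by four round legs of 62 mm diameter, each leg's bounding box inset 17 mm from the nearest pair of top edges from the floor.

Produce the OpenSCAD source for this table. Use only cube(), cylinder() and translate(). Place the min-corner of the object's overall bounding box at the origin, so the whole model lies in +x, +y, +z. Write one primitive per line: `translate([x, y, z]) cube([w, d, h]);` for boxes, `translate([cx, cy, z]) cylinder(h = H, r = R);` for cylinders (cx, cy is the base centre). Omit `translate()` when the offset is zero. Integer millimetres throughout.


// leg_h = 712 - 38 = 674
translate([0, 0, 674]) cube([1185, 563, 38]);
translate([48, 48, 0]) cylinder(h = 674, r = 31);
translate([1137, 48, 0]) cylinder(h = 674, r = 31);
translate([48, 515, 0]) cylinder(h = 674, r = 31);
translate([1137, 515, 0]) cylinder(h = 674, r = 31);


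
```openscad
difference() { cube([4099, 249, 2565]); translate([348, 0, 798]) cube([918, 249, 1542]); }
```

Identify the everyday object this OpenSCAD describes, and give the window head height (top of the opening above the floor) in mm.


A wall with a window opening. The window head height is 2340 mm.

A wall with a rectangular opening subtracted — a window. Sill at z = 798, opening 1542 mm tall, so the head is at 798 + 1542 = 2340 mm.


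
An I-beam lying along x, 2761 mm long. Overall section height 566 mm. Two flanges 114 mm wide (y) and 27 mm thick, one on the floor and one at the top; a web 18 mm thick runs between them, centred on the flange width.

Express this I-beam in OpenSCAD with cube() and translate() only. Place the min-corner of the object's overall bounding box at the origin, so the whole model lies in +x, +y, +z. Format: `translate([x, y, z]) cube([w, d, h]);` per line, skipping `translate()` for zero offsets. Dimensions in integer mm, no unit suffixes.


cube([2761, 114, 27]);
translate([0, 48, 27]) cube([2761, 18, 512]);
translate([0, 0, 539]) cube([2761, 114, 27]);


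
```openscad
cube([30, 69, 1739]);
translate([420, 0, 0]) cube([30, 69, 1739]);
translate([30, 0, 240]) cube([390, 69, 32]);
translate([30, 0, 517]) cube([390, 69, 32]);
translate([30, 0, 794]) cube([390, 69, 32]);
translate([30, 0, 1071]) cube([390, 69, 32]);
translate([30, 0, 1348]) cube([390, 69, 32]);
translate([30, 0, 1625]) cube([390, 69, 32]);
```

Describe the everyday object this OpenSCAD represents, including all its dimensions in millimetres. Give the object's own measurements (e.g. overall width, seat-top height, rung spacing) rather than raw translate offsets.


A straight ladder. Two 30×69 mm vertical rails, 1739 mm tall, stand 450 mm apart (outside-to-outside) with their front faces coplanar on the −y side. 6 rungs, each 69 mm deep and 32 mm tall, span between the inner faces of the rails, front faces flush with the rails. The lowest rung's underside is at z = 240 mm and rungs are spaced 277 mm apart (underside to underside).


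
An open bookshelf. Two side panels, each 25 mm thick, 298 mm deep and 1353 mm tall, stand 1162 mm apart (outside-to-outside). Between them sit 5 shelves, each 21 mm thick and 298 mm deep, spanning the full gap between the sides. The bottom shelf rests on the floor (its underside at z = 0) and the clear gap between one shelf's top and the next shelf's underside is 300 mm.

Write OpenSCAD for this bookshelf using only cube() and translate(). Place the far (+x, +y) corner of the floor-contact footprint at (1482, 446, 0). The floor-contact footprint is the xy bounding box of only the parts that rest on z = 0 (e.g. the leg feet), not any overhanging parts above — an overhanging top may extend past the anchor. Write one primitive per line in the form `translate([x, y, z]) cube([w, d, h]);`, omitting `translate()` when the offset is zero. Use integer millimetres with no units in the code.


translate([320, 148, 0]) cube([25, 298, 1353]);
translate([1457, 148, 0]) cube([25, 298, 1353]);
translate([345, 148, 0]) cube([1112, 298, 21]);
translate([345, 148, 321]) cube([1112, 298, 21]);
translate([345, 148, 642]) cube([1112, 298, 21]);
translate([345, 148, 963]) cube([1112, 298, 21]);
translate([345, 148, 1284]) cube([1112, 298, 21]);
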